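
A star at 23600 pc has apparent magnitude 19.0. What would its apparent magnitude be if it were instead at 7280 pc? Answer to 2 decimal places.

Flux ∝ 1/d², so Δm = 5 log₁₀(d₂/d₁) = 5 log₁₀(7280/23600) = -2.554
m₂ = m₁ + Δm = 19.0 + (-2.554) = 16.446

m ≈ 16.45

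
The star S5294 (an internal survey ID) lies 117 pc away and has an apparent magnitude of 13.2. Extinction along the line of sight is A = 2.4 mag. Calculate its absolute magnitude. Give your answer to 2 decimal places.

M ≈ 5.46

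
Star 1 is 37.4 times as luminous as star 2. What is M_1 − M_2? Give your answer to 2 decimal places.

M_1 − M_2 ≈ -3.93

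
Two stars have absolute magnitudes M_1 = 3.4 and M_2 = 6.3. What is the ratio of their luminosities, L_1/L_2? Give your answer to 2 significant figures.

L_1/L_2 ≈ 14

ΔM = M_1 − M_2 = -2.9
L_1/L_2 = 10^(−0.4 ΔM) = 10^1.160 = 14.45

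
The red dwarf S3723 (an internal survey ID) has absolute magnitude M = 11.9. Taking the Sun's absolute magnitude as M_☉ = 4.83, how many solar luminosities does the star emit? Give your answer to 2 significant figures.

L/L_☉ ≈ 1.5×10^-3

M − M_☉ = 11.9 − 4.83 = 7.070
L/L_☉ = 10^(−0.4 (M − M_☉)) = 10^-2.828 = 1.486×10^-3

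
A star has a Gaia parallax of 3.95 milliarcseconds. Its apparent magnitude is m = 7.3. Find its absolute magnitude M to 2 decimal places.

p = 3.95 mas = 3.95×10^-3″ → d = 1/p = 253.2 pc
5 log₁₀(d/10 pc) = 5 log₁₀(253.2) − 5 = 7.017
M = m − 5 log₁₀(d/10) = 7.3 − 7.017 = 0.283

M ≈ 0.28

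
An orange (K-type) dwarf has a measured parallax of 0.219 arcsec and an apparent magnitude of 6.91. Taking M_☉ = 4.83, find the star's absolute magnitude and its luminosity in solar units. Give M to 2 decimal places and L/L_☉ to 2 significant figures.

d = 1/p = 1/0.219″ = 4.566 pc
M = m − 5 log₁₀ d + 5 = 6.91 − 5·0.6596 + 5 = 8.612
M − M_☉ = 8.612 − 4.83 = 3.782
L/L_☉ = 10^(−0.4 × 3.782) = 0.03070

M ≈ 8.61; L/L_☉ ≈ 0.031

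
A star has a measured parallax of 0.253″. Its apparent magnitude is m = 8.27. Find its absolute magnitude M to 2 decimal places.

M ≈ 10.29

d = 1/p = 1/0.253″ = 3.953 pc
5 log₁₀(d/10 pc) = 5 log₁₀(3.953) − 5 = -2.016
M = m − 5 log₁₀(d/10) = 8.27 + 2.016 = 10.286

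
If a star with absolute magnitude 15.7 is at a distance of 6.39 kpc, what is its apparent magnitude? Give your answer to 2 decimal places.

d = 6.39 kpc = 6390 pc
m = M + 5 log₁₀ d − 5 = 15.7 + 5·3.8055 − 5 = 29.728

m ≈ 29.73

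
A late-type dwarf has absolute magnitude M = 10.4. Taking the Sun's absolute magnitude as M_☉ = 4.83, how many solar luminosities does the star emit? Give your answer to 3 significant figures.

L/L_☉ ≈ 5.92×10^-3

M − M_☉ = 10.4 − 4.83 = 5.570
L/L_☉ = 10^(−0.4 (M − M_☉)) = 10^-2.228 = 5.916×10^-3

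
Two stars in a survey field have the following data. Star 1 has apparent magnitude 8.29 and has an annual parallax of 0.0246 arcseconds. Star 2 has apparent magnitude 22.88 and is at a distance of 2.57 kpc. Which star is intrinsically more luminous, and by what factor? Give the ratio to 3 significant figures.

Star 1: d = 1/p = 1/0.0246″ = 40.65 pc
Star 1: M = m − 5 log₁₀ d + 5 = 8.29 − 5·1.6091 + 5 = 5.245
Star 2: d = 2.57 kpc = 2570 pc
Star 2: M = m − 5 log₁₀ d + 5 = 22.88 − 5·3.4099 + 5 = 10.830
ΔM = M_1 − M_2 = 5.245 − (10.830) = -5.586; smaller M is more luminous → Star 1.
L ratio = 10^(0.4 |ΔM|) = 10^2.234 = 171.5

Star 1 is more luminous, by a factor of 171.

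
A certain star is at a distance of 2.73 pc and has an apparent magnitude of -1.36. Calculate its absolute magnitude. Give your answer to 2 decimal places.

M ≈ 1.46

5 log₁₀(d/10 pc) = 5 log₁₀(2.730) − 5 = -2.819
M = m − 5 log₁₀(d/10) = -1.36 + 2.819 = 1.459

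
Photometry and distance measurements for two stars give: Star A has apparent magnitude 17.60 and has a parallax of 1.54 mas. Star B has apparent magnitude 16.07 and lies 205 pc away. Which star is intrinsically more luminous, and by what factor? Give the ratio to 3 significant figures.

Star A: p = 1.54 mas = 1.54×10^-3″ → d = 1/p = 649.4 pc
Star A: M = m − 5 log₁₀ d + 5 = 17.60 − 5·2.8125 + 5 = 8.538
Star B: M = m − 5 log₁₀ d + 5 = 16.07 − 5·2.3118 + 5 = 9.511
ΔM = M_A − M_B = 8.538 − (9.511) = -0.974; smaller M is more luminous → Star A.
L ratio = 10^(0.4 |ΔM|) = 10^0.389 = 2.452

Star A is more luminous, by a factor of 2.45.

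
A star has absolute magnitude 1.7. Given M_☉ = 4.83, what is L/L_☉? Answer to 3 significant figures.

L/L_☉ ≈ 17.9

M − M_☉ = 1.7 − 4.83 = -3.130
L/L_☉ = 10^(−0.4 (M − M_☉)) = 10^1.252 = 17.86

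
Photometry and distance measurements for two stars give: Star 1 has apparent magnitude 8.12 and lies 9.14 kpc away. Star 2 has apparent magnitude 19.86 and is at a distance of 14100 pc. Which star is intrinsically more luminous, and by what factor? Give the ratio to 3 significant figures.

Star 1 is more luminous, by a factor of 20900.

Star 1: d = 9.14 kpc = 9140 pc
Star 1: M = m − 5 log₁₀ d + 5 = 8.12 − 5·3.9609 + 5 = -6.685
Star 2: M = m − 5 log₁₀ d + 5 = 19.86 − 5·4.1492 + 5 = 4.114
ΔM = M_1 − M_2 = -6.685 − (4.114) = -10.799; smaller M is more luminous → Star 1.
L ratio = 10^(0.4 |ΔM|) = 10^4.319 = 20870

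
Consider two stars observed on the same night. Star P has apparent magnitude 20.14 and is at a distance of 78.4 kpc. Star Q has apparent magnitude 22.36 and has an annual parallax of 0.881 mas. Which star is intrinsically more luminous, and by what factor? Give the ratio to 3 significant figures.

Star P is more luminous, by a factor of 36900.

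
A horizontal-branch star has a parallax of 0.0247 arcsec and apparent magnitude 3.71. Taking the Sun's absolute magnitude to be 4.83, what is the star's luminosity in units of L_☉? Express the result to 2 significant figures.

d = 1/p = 1/0.0247″ = 40.49 pc
M = m − 5 log₁₀ d + 5 = 3.71 − 5·1.6073 + 5 = 0.673
M − M_☉ = 0.673 − 4.83 = -4.157
L/L_☉ = 10^(−0.4 × -4.157) = 45.98

L/L_☉ ≈ 46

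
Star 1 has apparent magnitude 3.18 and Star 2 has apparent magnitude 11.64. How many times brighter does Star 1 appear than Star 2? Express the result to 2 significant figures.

2400

Magnitude difference = -8.46
Flux ratio = 10^(−0.4 Δm) = 10^(−0.4 × -8.46) = 10^3.384 = 2421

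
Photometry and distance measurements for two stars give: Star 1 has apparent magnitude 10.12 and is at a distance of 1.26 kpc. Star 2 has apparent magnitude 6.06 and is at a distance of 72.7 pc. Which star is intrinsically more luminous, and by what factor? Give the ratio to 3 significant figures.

Star 1: d = 1.26 kpc = 1260 pc
Star 1: M = m − 5 log₁₀ d + 5 = 10.12 − 5·3.1004 + 5 = -0.382
Star 2: M = m − 5 log₁₀ d + 5 = 6.06 − 5·1.8615 + 5 = 1.752
ΔM = M_1 − M_2 = -0.382 − (1.752) = -2.134; smaller M is more luminous → Star 1.
L ratio = 10^(0.4 |ΔM|) = 10^0.854 = 7.140

Star 1 is more luminous, by a factor of 7.14.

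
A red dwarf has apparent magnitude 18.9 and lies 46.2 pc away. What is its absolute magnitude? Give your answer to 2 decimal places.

5 log₁₀(d/10 pc) = 5 log₁₀(46.20) − 5 = 3.323
M = m − 5 log₁₀(d/10) = 18.9 − 3.323 = 15.577

M ≈ 15.58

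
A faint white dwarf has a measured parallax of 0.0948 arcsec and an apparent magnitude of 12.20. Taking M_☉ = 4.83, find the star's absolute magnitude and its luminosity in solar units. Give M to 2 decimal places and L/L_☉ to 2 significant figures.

d = 1/p = 1/0.0948″ = 10.55 pc
M = m − 5 log₁₀ d + 5 = 12.20 − 5·1.0232 + 5 = 12.084
M − M_☉ = 12.084 − 4.83 = 7.254
L/L_☉ = 10^(−0.4 × 7.254) = 1.254×10^-3

M ≈ 12.08; L/L_☉ ≈ 1.3×10^-3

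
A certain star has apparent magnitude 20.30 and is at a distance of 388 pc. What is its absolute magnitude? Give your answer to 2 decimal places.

M ≈ 12.36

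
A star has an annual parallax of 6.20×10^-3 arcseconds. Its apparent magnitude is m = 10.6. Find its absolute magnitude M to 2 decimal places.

d = 1/p = 1/6.20×10^-3″ = 161.3 pc
5 log₁₀(d/10 pc) = 5 log₁₀(161.3) − 5 = 6.038
M = m − 5 log₁₀(d/10) = 10.6 − 6.038 = 4.562

M ≈ 4.56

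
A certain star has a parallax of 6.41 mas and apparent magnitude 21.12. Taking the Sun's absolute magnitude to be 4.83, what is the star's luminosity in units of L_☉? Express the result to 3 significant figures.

L/L_☉ ≈ 7.42×10^-5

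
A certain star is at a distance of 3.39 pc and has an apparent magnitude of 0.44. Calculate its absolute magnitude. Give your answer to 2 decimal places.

5 log₁₀(d/10 pc) = 5 log₁₀(3.390) − 5 = -2.349
M = m − 5 log₁₀(d/10) = 0.44 + 2.349 = 2.789

M ≈ 2.79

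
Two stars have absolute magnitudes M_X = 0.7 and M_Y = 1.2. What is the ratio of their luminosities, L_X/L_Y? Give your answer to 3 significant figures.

L_X/L_Y ≈ 1.58

ΔM = M_X − M_Y = -0.5
L_X/L_Y = 10^(−0.4 ΔM) = 10^0.200 = 1.585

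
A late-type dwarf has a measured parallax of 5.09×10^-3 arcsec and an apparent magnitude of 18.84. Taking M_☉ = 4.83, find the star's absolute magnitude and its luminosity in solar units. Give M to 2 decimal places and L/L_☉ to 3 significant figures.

d = 1/p = 1/5.09×10^-3″ = 196.5 pc
M = m − 5 log₁₀ d + 5 = 18.84 − 5·2.2933 + 5 = 12.374
M − M_☉ = 12.374 − 4.83 = 7.544
L/L_☉ = 10^(−0.4 × 7.544) = 9.606×10^-4

M ≈ 12.37; L/L_☉ ≈ 9.61×10^-4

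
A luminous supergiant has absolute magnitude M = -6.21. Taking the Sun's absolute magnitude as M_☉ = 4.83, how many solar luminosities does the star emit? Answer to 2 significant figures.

M − M_☉ = -6.21 − 4.83 = -11.040
L/L_☉ = 10^(−0.4 (M − M_☉)) = 10^4.416 = 26060

L/L_☉ ≈ 26000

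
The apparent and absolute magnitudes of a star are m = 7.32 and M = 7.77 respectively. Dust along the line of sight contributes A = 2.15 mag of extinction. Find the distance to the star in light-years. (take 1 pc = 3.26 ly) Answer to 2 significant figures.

m − M = 5 log₁₀(d/10 pc) + A  ⇒  7.32 − (7.77) − 2.15 = 5 log₁₀(d/10)
-2.600 = 5 log₁₀(d/10)
log₁₀ d = (m − M − A)/5 + 1 = 0.4800
d = 10^0.4800 = 3.020 pc
= 9.845 ly

d ≈ 9.8 ly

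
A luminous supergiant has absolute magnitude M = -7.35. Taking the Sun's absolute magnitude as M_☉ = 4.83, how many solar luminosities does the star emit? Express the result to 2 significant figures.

M − M_☉ = -7.35 − 4.83 = -12.180
L/L_☉ = 10^(−0.4 (M − M_☉)) = 10^4.872 = 74470

L/L_☉ ≈ 74000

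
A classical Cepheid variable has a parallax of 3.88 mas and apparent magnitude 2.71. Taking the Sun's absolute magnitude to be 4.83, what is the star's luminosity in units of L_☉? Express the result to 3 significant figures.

L/L_☉ ≈ 4680

d = 1/p = 1000/3.88 mas = 257.7 pc
M = m − 5 log₁₀ d + 5 = 2.71 − 5·2.4112 + 5 = -4.346
M − M_☉ = -4.346 − 4.83 = -9.176
L/L_☉ = 10^(−0.4 × -9.176) = 4681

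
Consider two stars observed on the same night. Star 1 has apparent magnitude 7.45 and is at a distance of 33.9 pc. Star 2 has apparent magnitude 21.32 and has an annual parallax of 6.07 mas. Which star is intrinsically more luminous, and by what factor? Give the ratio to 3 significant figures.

Star 1: M = m − 5 log₁₀ d + 5 = 7.45 − 5·1.5302 + 5 = 4.799
Star 2: p = 6.07 mas = 6.07×10^-3″ → d = 1/p = 164.7 pc
Star 2: M = m − 5 log₁₀ d + 5 = 21.32 − 5·2.2168 + 5 = 15.236
ΔM = M_1 − M_2 = 4.799 − (15.236) = -10.437; smaller M is more luminous → Star 1.
L ratio = 10^(0.4 |ΔM|) = 10^4.175 = 14950

Star 1 is more luminous, by a factor of 15000.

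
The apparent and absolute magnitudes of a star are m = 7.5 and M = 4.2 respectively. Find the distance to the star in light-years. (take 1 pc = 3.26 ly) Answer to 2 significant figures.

μ = m − M = 3.300
m − M = 5 log₁₀ d − 5
log₁₀ d = (m − M)/5 + 1 = 1.6600
d = 10^1.6600 = 45.71 pc
= 149.0 ly

d ≈ 150 ly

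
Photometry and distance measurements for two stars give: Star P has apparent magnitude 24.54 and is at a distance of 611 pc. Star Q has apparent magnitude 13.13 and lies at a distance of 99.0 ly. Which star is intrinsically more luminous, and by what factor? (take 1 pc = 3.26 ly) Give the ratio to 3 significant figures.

Star P: M = m − 5 log₁₀ d + 5 = 24.54 − 5·2.7860 + 5 = 15.610
Star Q: d = 99.0 ly / 3.26 = 30.37 pc
Star Q: M = m − 5 log₁₀ d + 5 = 13.13 − 5·1.4824 + 5 = 10.718
ΔM = M_P − M_Q = 15.610 − (10.718) = 4.892; smaller M is more luminous → Star Q.
L ratio = 10^(0.4 |ΔM|) = 10^1.957 = 90.52

Star Q is more luminous, by a factor of 90.5.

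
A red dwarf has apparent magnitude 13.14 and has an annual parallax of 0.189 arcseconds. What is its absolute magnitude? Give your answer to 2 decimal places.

M ≈ 14.52

d = 1/p = 1/0.189″ = 5.291 pc
5 log₁₀(d/10 pc) = 5 log₁₀(5.291) − 5 = -1.382
M = m − 5 log₁₀(d/10) = 13.14 + 1.382 = 14.522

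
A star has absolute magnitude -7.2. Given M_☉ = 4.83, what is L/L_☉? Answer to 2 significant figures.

M − M_☉ = -7.2 − 4.83 = -12.030
L/L_☉ = 10^(−0.4 (M − M_☉)) = 10^4.812 = 64860

L/L_☉ ≈ 65000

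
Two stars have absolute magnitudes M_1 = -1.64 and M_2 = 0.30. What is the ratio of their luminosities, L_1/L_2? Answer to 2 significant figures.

ΔM = M_1 − M_2 = -1.94
L_1/L_2 = 10^(−0.4 ΔM) = 10^0.776 = 5.970

L_1/L_2 ≈ 6.0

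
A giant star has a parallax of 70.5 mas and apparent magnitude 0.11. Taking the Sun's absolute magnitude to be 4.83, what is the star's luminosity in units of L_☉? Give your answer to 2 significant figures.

d = 1/p = 1000/70.5 mas = 14.18 pc
M = m − 5 log₁₀ d + 5 = 0.11 − 5·1.1518 + 5 = -0.649
M − M_☉ = -0.649 − 4.83 = -5.479
L/L_☉ = 10^(−0.4 × -5.479) = 155.5

L/L_☉ ≈ 160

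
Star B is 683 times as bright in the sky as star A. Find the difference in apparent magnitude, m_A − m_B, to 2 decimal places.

m_A − m_B ≈ 7.09

Pogson: Δm = −2.5 log₁₀(ratio) = −2.5 log₁₀(683) = −2.5 × 2.8344 = -7.086
Star B is brighter so has the smaller magnitude: m_A − m_B is positive.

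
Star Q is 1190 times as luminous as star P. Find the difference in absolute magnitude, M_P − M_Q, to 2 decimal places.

M_P − M_Q ≈ 7.69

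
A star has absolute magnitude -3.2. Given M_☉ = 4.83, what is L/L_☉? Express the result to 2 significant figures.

L/L_☉ ≈ 1600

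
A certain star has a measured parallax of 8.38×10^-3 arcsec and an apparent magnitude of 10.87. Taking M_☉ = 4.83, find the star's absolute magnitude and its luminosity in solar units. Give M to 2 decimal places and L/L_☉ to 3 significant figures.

M ≈ 5.49; L/L_☉ ≈ 0.546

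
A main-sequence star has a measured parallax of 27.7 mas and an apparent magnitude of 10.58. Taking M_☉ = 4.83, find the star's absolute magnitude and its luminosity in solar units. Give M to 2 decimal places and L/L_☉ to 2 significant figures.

M ≈ 7.79; L/L_☉ ≈ 0.065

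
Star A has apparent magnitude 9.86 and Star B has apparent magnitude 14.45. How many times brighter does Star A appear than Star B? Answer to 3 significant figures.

Δm = 9.86 − (14.45) = -4.59
Flux ratio = 10^(−0.4 Δm) = 10^(−0.4 × -4.59) = 10^1.836 = 68.55

68.5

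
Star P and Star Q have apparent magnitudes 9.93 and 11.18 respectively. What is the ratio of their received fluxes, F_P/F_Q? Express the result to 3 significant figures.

F_P/F_Q ≈ 3.16

Magnitude difference = -1.25
Flux ratio = 10^(−0.4 Δm) = 10^(−0.4 × -1.25) = 10^0.500 = 3.162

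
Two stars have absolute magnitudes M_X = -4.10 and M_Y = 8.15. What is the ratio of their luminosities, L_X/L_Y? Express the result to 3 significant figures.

L_X/L_Y ≈ 79400

ΔM = M_X − M_Y = -12.25
L_X/L_Y = 10^(−0.4 ΔM) = 10^4.900 = 79430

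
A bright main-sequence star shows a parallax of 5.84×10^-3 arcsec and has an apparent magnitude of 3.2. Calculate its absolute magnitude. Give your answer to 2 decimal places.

M ≈ -2.97

d = 1/p = 1/5.84×10^-3″ = 171.2 pc
5 log₁₀(d/10 pc) = 5 log₁₀(171.2) − 5 = 6.168
M = m − 5 log₁₀(d/10) = 3.2 − 6.168 = -2.968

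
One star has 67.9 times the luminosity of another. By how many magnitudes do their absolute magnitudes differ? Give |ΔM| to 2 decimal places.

|ΔM| ≈ 4.58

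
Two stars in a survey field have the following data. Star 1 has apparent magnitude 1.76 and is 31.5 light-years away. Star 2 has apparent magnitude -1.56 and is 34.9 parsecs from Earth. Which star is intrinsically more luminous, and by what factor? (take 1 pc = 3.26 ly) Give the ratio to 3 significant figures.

Star 2 is more luminous, by a factor of 278.

Star 1: d = 31.5 ly / 3.26 = 9.663 pc
Star 1: M = m − 5 log₁₀ d + 5 = 1.76 − 5·0.9851 + 5 = 1.835
Star 2: M = m − 5 log₁₀ d + 5 = -1.56 − 5·1.5428 + 5 = -4.274
ΔM = M_1 − M_2 = 1.835 − (-4.274) = 6.109; smaller M is more luminous → Star 2.
L ratio = 10^(0.4 |ΔM|) = 10^2.443 = 277.6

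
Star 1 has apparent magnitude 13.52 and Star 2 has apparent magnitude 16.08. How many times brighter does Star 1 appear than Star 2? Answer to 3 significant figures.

Magnitude difference = -2.56
Flux ratio = 10^(−0.4 Δm) = 10^(−0.4 × -2.56) = 10^1.024 = 10.57

10.6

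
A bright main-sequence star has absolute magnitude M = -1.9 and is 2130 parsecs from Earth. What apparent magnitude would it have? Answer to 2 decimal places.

m ≈ 9.74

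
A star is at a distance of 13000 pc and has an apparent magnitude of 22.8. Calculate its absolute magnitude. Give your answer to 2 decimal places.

M ≈ 7.23

5 log₁₀(d/10 pc) = 5 log₁₀(13000) − 5 = 15.570
M = m − 5 log₁₀(d/10) = 22.8 − 15.570 = 7.230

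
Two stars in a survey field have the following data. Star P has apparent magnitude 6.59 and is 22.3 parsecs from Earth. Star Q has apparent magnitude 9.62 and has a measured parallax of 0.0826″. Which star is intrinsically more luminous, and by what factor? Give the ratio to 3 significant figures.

Star P: M = m − 5 log₁₀ d + 5 = 6.59 − 5·1.3483 + 5 = 4.848
Star Q: d = 1/p = 1/0.0826″ = 12.11 pc
Star Q: M = m − 5 log₁₀ d + 5 = 9.62 − 5·1.0830 + 5 = 9.205
ΔM = M_P − M_Q = 4.848 − (9.205) = -4.356; smaller M is more luminous → Star P.
L ratio = 10^(0.4 |ΔM|) = 10^1.743 = 55.28

Star P is more luminous, by a factor of 55.3.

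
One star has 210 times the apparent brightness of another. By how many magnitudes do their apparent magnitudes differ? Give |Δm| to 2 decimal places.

Pogson: Δm = −2.5 log₁₀(ratio) = −2.5 log₁₀(210) = −2.5 × 2.3222 = -5.806

|Δm| ≈ 5.81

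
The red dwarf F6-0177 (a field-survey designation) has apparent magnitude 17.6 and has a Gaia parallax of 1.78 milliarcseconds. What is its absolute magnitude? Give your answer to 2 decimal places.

M ≈ 8.85

p = 1.78 mas = 1.78×10^-3″ → d = 1/p = 561.8 pc
5 log₁₀(d/10 pc) = 5 log₁₀(561.8) − 5 = 8.748
M = m − 5 log₁₀(d/10) = 17.6 − 8.748 = 8.852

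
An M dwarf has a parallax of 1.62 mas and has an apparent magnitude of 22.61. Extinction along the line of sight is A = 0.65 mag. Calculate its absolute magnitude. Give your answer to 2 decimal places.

M ≈ 13.01

p = 1.62 mas = 1.62×10^-3″ → d = 1/p = 617.3 pc
5 log₁₀(d/10 pc) = 5 log₁₀(617.3) − 5 = 8.952
M = m − 5 log₁₀(d/10) − A = 22.61 − 8.952 − 0.65 = 13.008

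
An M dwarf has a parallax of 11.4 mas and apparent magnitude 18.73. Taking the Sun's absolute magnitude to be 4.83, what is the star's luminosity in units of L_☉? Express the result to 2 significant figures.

L/L_☉ ≈ 2.1×10^-4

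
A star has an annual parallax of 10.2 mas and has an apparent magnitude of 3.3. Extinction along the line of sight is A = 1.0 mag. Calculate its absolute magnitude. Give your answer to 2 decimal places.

M ≈ -2.66

p = 10.2 mas = 0.0102″ → d = 1/p = 98.04 pc
5 log₁₀(d/10 pc) = 5 log₁₀(98.04) − 5 = 4.957
M = m − 5 log₁₀(d/10) − A = 3.3 − 4.957 − 1.0 = -2.657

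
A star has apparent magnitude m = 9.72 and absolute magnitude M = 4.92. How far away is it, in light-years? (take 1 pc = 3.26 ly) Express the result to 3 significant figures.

Distance modulus: m − M = 9.72 − (4.92) = 4.800
m − M = 5 log₁₀ d − 5
log₁₀ d = (m − M)/5 + 1 = 1.9600
d = 10^1.9600 = 91.20 pc
= 297.3 ly

d ≈ 297 ly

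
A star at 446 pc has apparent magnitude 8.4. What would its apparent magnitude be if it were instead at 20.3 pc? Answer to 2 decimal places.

m ≈ 1.69

Flux ∝ 1/d², so Δm = 5 log₁₀(d₂/d₁) = 5 log₁₀(20.3/446) = -6.709
m₂ = m₁ + Δm = 8.4 + (-6.709) = 1.691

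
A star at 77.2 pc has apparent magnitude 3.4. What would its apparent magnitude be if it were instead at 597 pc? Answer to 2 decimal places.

Flux ∝ 1/d², so Δm = 5 log₁₀(d₂/d₁) = 5 log₁₀(597/77.2) = 4.442
m₂ = m₁ + Δm = 3.4 + (4.442) = 7.842

m ≈ 7.84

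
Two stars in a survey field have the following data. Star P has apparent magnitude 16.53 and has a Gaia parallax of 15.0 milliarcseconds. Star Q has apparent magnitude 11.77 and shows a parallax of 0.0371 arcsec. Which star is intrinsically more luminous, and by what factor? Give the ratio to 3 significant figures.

Star Q is more luminous, by a factor of 13.1.

Star P: p = 15.0 mas = 0.0150″ → d = 1/p = 66.67 pc
Star P: M = m − 5 log₁₀ d + 5 = 16.53 − 5·1.8239 + 5 = 12.410
Star Q: d = 1/p = 1/0.0371″ = 26.95 pc
Star Q: M = m − 5 log₁₀ d + 5 = 11.77 − 5·1.4306 + 5 = 9.617
ΔM = M_P − M_Q = 12.410 − (9.617) = 2.794; smaller M is more luminous → Star Q.
L ratio = 10^(0.4 |ΔM|) = 10^1.117 = 13.10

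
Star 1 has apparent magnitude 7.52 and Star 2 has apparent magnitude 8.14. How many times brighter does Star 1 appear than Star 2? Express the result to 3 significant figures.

Magnitude difference = -0.62
Flux ratio = 10^(−0.4 Δm) = 10^(−0.4 × -0.62) = 10^0.248 = 1.770

1.77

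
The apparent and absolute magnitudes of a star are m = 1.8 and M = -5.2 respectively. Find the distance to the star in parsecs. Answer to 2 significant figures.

Distance modulus: m − M = 1.8 − (-5.2) = 7.000
m − M = 5 log₁₀ d − 5
log₁₀ d = (m − M)/5 + 1 = 2.4000
d = 10^2.4000 = 251.2 pc

d ≈ 250 pc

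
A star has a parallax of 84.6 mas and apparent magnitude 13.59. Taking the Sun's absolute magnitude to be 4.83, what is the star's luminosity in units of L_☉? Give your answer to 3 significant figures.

d = 1/p = 1000/84.6 mas = 11.82 pc
M = m − 5 log₁₀ d + 5 = 13.59 − 5·1.0726 + 5 = 13.227
M − M_☉ = 13.227 − 4.83 = 8.397
L/L_☉ = 10^(−0.4 × 8.397) = 4.378×10^-4

L/L_☉ ≈ 4.38×10^-4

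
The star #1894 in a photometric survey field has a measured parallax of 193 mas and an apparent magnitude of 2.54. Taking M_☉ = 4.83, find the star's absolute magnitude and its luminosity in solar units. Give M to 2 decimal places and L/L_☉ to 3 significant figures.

M ≈ 3.97; L/L_☉ ≈ 2.21

d = 1/p = 1000/193 mas = 5.181 pc
M = m − 5 log₁₀ d + 5 = 2.54 − 5·0.7144 + 5 = 3.968
M − M_☉ = 3.968 − 4.83 = -0.862
L/L_☉ = 10^(−0.4 × -0.862) = 2.213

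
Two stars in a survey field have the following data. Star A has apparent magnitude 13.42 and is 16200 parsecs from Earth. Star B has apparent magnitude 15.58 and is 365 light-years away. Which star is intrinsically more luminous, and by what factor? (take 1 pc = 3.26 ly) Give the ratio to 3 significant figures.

Star A is more luminous, by a factor of 153000.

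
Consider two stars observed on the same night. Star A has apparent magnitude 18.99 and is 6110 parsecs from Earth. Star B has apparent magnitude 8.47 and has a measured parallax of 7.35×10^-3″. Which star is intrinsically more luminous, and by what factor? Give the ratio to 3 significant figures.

Star B is more luminous, by a factor of 8.00.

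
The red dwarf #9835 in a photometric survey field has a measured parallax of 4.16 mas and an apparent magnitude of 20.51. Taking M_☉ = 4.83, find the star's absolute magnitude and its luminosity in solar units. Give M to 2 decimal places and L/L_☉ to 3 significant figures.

M ≈ 13.61; L/L_☉ ≈ 3.09×10^-4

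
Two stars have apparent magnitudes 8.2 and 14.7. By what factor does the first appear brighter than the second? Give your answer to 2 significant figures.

400

Δm = 8.2 − (14.7) = -6.5
Flux ratio = 10^(−0.4 Δm) = 10^(−0.4 × -6.5) = 10^2.600 = 398.1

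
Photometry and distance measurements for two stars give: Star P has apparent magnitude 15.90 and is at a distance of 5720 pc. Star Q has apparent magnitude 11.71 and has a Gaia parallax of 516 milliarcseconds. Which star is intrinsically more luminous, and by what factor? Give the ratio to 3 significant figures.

Star P: M = m − 5 log₁₀ d + 5 = 15.90 − 5·3.7574 + 5 = 2.113
Star Q: p = 516 mas = 0.516″ → d = 1/p = 1.938 pc
Star Q: M = m − 5 log₁₀ d + 5 = 11.71 − 5·0.2874 + 5 = 15.273
ΔM = M_P − M_Q = 2.113 − (15.273) = -13.160; smaller M is more luminous → Star P.
L ratio = 10^(0.4 |ΔM|) = 10^5.264 = 183700

Star P is more luminous, by a factor of 184000.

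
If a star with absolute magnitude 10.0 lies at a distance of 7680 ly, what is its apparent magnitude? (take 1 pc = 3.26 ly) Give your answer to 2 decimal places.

m ≈ 21.86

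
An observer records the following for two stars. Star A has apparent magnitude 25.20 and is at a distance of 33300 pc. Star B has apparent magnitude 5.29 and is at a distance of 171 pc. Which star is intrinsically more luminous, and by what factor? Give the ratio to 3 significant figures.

Star B is more luminous, by a factor of 2430.

Star A: M = m − 5 log₁₀ d + 5 = 25.20 − 5·4.5224 + 5 = 7.588
Star B: M = m − 5 log₁₀ d + 5 = 5.29 − 5·2.2330 + 5 = -0.875
ΔM = M_A − M_B = 7.588 − (-0.875) = 8.463; smaller M is more luminous → Star B.
L ratio = 10^(0.4 |ΔM|) = 10^3.385 = 2427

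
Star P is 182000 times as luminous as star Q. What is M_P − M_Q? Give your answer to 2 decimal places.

M_P − M_Q ≈ -13.15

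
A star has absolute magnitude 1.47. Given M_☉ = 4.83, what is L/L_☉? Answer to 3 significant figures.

L/L_☉ ≈ 22.1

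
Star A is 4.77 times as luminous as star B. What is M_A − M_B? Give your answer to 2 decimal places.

M_A − M_B ≈ -1.70

Pogson: ΔM = −2.5 log₁₀(ratio) = −2.5 log₁₀(4.77) = −2.5 × 0.6785 = -1.696
Star A is brighter, so it has the smaller magnitude: the difference is negative.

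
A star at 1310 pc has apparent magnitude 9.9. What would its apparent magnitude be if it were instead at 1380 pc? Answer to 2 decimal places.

m ≈ 10.01

Flux ∝ 1/d², so Δm = 5 log₁₀(d₂/d₁) = 5 log₁₀(1380/1310) = 0.113
m₂ = m₁ + Δm = 9.9 + (0.113) = 10.013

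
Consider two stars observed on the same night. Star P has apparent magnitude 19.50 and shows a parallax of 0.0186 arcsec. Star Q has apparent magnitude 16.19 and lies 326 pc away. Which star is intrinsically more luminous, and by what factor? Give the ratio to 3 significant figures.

Star P: d = 1/p = 1/0.0186″ = 53.76 pc
Star P: M = m − 5 log₁₀ d + 5 = 19.50 − 5·1.7305 + 5 = 15.848
Star Q: M = m − 5 log₁₀ d + 5 = 16.19 − 5·2.5132 + 5 = 8.624
ΔM = M_P − M_Q = 15.848 − (8.624) = 7.224; smaller M is more luminous → Star Q.
L ratio = 10^(0.4 |ΔM|) = 10^2.889 = 775.3

Star Q is more luminous, by a factor of 775.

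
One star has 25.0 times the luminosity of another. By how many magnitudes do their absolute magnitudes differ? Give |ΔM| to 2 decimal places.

Pogson: ΔM = −2.5 log₁₀(ratio) = −2.5 log₁₀(25.0) = −2.5 × 1.3979 = -3.495

|ΔM| ≈ 3.49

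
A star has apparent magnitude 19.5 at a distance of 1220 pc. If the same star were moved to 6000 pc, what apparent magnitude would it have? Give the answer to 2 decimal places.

m ≈ 22.96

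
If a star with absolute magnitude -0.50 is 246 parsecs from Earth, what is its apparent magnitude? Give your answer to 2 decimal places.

m ≈ 6.45

m = M + 5 log₁₀ d − 5 = -0.50 + 5·2.3909 − 5 = 6.455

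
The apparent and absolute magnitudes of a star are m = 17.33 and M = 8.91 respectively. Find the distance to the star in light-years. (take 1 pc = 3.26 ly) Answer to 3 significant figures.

d ≈ 1570 ly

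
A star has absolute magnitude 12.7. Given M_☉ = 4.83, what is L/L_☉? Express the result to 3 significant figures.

L/L_☉ ≈ 7.11×10^-4

M − M_☉ = 12.7 − 4.83 = 7.870
L/L_☉ = 10^(−0.4 (M − M_☉)) = 10^-3.148 = 7.112×10^-4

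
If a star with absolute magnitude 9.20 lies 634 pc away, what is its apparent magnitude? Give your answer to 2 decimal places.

m = M + 5 log₁₀ d − 5 = 9.20 + 5·2.8021 − 5 = 18.210

m ≈ 18.21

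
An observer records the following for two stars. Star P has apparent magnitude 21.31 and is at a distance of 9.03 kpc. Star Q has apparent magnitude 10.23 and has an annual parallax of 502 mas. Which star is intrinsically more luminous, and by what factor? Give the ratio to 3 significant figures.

Star P: d = 9.03 kpc = 9030 pc
Star P: M = m − 5 log₁₀ d + 5 = 21.31 − 5·3.9557 + 5 = 6.532
Star Q: p = 502 mas = 0.502″ → d = 1/p = 1.992 pc
Star Q: M = m − 5 log₁₀ d + 5 = 10.23 − 5·0.2993 + 5 = 13.734
ΔM = M_P − M_Q = 6.532 − (13.734) = -7.202; smaller M is more luminous → Star P.
L ratio = 10^(0.4 |ΔM|) = 10^2.881 = 759.9

Star P is more luminous, by a factor of 760.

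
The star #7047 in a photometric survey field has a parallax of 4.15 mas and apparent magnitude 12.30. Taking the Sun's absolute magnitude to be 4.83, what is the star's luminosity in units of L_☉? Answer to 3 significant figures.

d = 1/p = 1000/4.15 mas = 241.0 pc
M = m − 5 log₁₀ d + 5 = 12.30 − 5·2.3820 + 5 = 5.390
M − M_☉ = 5.390 − 4.83 = 0.560
L/L_☉ = 10^(−0.4 × 0.560) = 0.5969

L/L_☉ ≈ 0.597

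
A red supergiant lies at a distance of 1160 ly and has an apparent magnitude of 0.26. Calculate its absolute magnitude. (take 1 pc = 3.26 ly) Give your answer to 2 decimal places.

M ≈ -7.50

d = 1160 ly / 3.26 = 355.8 pc
5 log₁₀(d/10 pc) = 5 log₁₀(355.8) − 5 = 7.756
M = m − 5 log₁₀(d/10) = 0.26 − 7.756 = -7.496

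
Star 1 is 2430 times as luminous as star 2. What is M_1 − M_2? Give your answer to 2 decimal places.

M_1 − M_2 ≈ -8.46

Pogson: ΔM = −2.5 log₁₀(ratio) = −2.5 log₁₀(2430) = −2.5 × 3.3856 = -8.464
Star 1 is brighter, so it has the smaller magnitude: the difference is negative.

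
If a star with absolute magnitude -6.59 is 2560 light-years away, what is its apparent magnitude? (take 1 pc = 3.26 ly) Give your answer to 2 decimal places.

d = 2560 ly / 3.26 = 785.3 pc
m = M + 5 log₁₀ d − 5 = -6.59 + 5·2.8950 − 5 = 2.885

m ≈ 2.89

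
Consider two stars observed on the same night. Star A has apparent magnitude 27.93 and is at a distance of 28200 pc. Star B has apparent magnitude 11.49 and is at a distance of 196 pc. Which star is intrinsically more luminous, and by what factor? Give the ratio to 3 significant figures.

Star A: M = m − 5 log₁₀ d + 5 = 27.93 − 5·4.4502 + 5 = 10.679
Star B: M = m − 5 log₁₀ d + 5 = 11.49 − 5·2.2923 + 5 = 5.029
ΔM = M_A − M_B = 10.679 − (5.029) = 5.650; smaller M is more luminous → Star B.
L ratio = 10^(0.4 |ΔM|) = 10^2.260 = 182.0

Star B is more luminous, by a factor of 182.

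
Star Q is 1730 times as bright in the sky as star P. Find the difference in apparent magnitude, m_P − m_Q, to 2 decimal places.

Pogson: Δm = −2.5 log₁₀(ratio) = −2.5 log₁₀(1730) = −2.5 × 3.2380 = -8.095
Star Q is brighter so has the smaller magnitude: m_P − m_Q is positive.

m_P − m_Q ≈ 8.10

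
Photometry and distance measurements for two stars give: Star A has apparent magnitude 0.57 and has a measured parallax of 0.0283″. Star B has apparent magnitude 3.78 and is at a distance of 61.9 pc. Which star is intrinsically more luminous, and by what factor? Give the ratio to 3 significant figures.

Star A is more luminous, by a factor of 6.27.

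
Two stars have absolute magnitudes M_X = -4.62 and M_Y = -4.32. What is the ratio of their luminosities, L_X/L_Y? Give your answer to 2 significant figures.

L_X/L_Y ≈ 1.3

ΔM = M_X − M_Y = -0.30
L_X/L_Y = 10^(−0.4 ΔM) = 10^0.120 = 1.318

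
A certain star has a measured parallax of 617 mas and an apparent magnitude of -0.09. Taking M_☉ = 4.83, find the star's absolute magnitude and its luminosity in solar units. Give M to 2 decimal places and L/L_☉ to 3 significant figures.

M ≈ 3.86; L/L_☉ ≈ 2.44

d = 1/p = 1000/617 mas = 1.621 pc
M = m − 5 log₁₀ d + 5 = -0.09 − 5·0.2097 + 5 = 3.861
M − M_☉ = 3.861 − 4.83 = -0.969
L/L_☉ = 10^(−0.4 × -0.969) = 2.440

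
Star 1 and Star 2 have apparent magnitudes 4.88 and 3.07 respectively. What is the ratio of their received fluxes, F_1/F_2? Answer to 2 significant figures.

F_1/F_2 ≈ 0.19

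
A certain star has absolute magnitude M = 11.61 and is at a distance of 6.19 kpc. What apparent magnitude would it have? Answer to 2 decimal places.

d = 6.19 kpc = 6190 pc
m = M + 5 log₁₀ d − 5 = 11.61 + 5·3.7917 − 5 = 25.568

m ≈ 25.57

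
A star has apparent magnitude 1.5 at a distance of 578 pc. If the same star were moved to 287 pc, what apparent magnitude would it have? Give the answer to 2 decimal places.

Flux ∝ 1/d², so Δm = 5 log₁₀(d₂/d₁) = 5 log₁₀(287/578) = -1.520
m₂ = m₁ + Δm = 1.5 + (-1.520) = -0.020

m ≈ -0.02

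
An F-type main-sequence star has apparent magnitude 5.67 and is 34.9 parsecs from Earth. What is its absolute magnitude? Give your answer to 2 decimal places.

M ≈ 2.96

5 log₁₀(d/10 pc) = 5 log₁₀(34.90) − 5 = 2.714
M = m − 5 log₁₀(d/10) = 5.67 − 2.714 = 2.956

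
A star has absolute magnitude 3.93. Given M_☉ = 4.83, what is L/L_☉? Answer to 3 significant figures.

M − M_☉ = 3.93 − 4.83 = -0.900
L/L_☉ = 10^(−0.4 (M − M_☉)) = 10^0.360 = 2.291

L/L_☉ ≈ 2.29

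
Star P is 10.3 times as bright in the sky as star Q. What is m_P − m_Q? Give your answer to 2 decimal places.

Pogson: Δm = −2.5 log₁₀(ratio) = −2.5 log₁₀(10.3) = −2.5 × 1.0128 = -2.532
Star P is brighter, so it has the smaller magnitude: the difference is negative.

m_P − m_Q ≈ -2.53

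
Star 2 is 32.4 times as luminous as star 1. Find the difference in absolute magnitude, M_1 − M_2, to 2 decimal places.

M_1 − M_2 ≈ 3.78

Pogson: ΔM = −2.5 log₁₀(ratio) = −2.5 log₁₀(32.4) = −2.5 × 1.5105 = -3.776
Star 2 is brighter so has the smaller magnitude: M_1 − M_2 is positive.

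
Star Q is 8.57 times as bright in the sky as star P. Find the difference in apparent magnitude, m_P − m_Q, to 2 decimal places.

m_P − m_Q ≈ 2.33

Pogson: Δm = −2.5 log₁₀(ratio) = −2.5 log₁₀(8.57) = −2.5 × 0.9330 = -2.332
Star Q is brighter so has the smaller magnitude: m_P − m_Q is positive.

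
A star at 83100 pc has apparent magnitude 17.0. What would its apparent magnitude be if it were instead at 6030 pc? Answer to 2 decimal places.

Flux ∝ 1/d², so Δm = 5 log₁₀(d₂/d₁) = 5 log₁₀(6030/83100) = -5.696
m₂ = m₁ + Δm = 17.0 + (-5.696) = 11.304

m ≈ 11.30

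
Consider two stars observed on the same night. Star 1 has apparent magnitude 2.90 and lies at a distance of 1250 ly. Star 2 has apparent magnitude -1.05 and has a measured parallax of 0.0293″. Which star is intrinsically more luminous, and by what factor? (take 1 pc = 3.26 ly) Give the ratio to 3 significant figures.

Star 1 is more luminous, by a factor of 3.32.

Star 1: d = 1250 ly / 3.26 = 383.4 pc
Star 1: M = m − 5 log₁₀ d + 5 = 2.90 − 5·2.5837 + 5 = -5.018
Star 2: d = 1/p = 1/0.0293″ = 34.13 pc
Star 2: M = m − 5 log₁₀ d + 5 = -1.05 − 5·1.5331 + 5 = -3.716
ΔM = M_1 − M_2 = -5.018 − (-3.716) = -1.303; smaller M is more luminous → Star 1.
L ratio = 10^(0.4 |ΔM|) = 10^0.521 = 3.320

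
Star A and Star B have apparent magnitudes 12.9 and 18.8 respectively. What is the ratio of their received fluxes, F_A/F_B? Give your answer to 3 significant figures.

Magnitude difference = -5.9
Flux ratio = 10^(−0.4 Δm) = 10^(−0.4 × -5.9) = 10^2.360 = 229.1

F_A/F_B ≈ 229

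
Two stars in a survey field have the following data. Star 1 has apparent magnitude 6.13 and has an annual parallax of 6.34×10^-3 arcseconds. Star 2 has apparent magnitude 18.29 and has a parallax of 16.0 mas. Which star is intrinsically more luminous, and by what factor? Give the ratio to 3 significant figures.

Star 1: d = 1/p = 1/6.34×10^-3″ = 157.7 pc
Star 1: M = m − 5 log₁₀ d + 5 = 6.13 − 5·2.1979 + 5 = 0.140
Star 2: p = 16.0 mas = 0.0160″ → d = 1/p = 62.50 pc
Star 2: M = m − 5 log₁₀ d + 5 = 18.29 − 5·1.7959 + 5 = 14.311
ΔM = M_1 − M_2 = 0.140 − (14.311) = -14.170; smaller M is more luminous → Star 1.
L ratio = 10^(0.4 |ΔM|) = 10^5.668 = 465700

Star 1 is more luminous, by a factor of 466000.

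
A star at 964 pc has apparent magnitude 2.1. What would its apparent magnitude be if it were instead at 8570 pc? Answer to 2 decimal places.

m ≈ 6.84

Flux ∝ 1/d², so Δm = 5 log₁₀(d₂/d₁) = 5 log₁₀(8570/964) = 4.745
m₂ = m₁ + Δm = 2.1 + (4.745) = 6.845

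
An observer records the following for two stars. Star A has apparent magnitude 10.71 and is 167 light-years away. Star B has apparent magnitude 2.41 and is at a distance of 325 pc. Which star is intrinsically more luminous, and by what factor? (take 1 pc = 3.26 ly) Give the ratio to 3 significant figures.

Star A: d = 167 ly / 3.26 = 51.23 pc
Star A: M = m − 5 log₁₀ d + 5 = 10.71 − 5·1.7095 + 5 = 7.163
Star B: M = m − 5 log₁₀ d + 5 = 2.41 − 5·2.5119 + 5 = -5.149
ΔM = M_A − M_B = 7.163 − (-5.149) = 12.312; smaller M is more luminous → Star B.
L ratio = 10^(0.4 |ΔM|) = 10^4.925 = 84090

Star B is more luminous, by a factor of 84100.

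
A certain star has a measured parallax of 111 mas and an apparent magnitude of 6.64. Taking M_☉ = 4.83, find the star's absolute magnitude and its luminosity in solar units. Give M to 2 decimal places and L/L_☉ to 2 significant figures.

M ≈ 6.87; L/L_☉ ≈ 0.15

d = 1/p = 1000/111 mas = 9.009 pc
M = m − 5 log₁₀ d + 5 = 6.64 − 5·0.9547 + 5 = 6.867
M − M_☉ = 6.867 − 4.83 = 2.037
L/L_☉ = 10^(−0.4 × 2.037) = 0.1532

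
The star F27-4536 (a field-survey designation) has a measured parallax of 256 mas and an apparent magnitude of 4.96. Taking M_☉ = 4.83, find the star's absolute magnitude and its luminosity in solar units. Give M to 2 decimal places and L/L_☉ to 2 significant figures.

d = 1/p = 1000/256 mas = 3.906 pc
M = m − 5 log₁₀ d + 5 = 4.96 − 5·0.5918 + 5 = 7.001
M − M_☉ = 7.001 − 4.83 = 2.171
L/L_☉ = 10^(−0.4 × 2.171) = 0.1354

M ≈ 7.00; L/L_☉ ≈ 0.14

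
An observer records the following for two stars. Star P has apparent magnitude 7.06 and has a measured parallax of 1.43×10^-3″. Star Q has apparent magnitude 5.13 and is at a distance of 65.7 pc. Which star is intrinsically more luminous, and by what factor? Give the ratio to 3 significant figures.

Star P is more luminous, by a factor of 19.2.

Star P: d = 1/p = 1/1.43×10^-3″ = 699.3 pc
Star P: M = m − 5 log₁₀ d + 5 = 7.06 − 5·2.8447 + 5 = -2.163
Star Q: M = m − 5 log₁₀ d + 5 = 5.13 − 5·1.8176 + 5 = 1.042
ΔM = M_P − M_Q = -2.163 − (1.042) = -3.205; smaller M is more luminous → Star P.
L ratio = 10^(0.4 |ΔM|) = 10^1.282 = 19.15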